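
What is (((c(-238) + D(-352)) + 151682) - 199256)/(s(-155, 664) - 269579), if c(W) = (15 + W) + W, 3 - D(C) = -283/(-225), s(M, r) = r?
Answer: 10807483/60505875 ≈ 0.17862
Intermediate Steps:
D(C) = 392/225 (D(C) = 3 - (-283)/(-225) = 3 - (-283)*(-1)/225 = 3 - 1*283/225 = 3 - 283/225 = 392/225)
c(W) = 15 + 2*W
(((c(-238) + D(-352)) + 151682) - 199256)/(s(-155, 664) - 269579) = ((((15 + 2*(-238)) + 392/225) + 151682) - 199256)/(664 - 269579) = ((((15 - 476) + 392/225) + 151682) - 199256)/(-268915) = (((-461 + 392/225) + 151682) - 199256)*(-1/268915) = ((-103333/225 + 151682) - 199256)*(-1/268915) = (34025117/225 - 199256)*(-1/268915) = -10807483/225*(-1/268915) = 10807483/60505875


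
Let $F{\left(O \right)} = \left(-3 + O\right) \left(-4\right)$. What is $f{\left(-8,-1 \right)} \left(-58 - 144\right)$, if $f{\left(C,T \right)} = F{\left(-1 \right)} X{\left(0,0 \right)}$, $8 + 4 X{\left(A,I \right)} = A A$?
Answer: $6464$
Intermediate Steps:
$X{\left(A,I \right)} = -2 + \frac{A^{2}}{4}$ ($X{\left(A,I \right)} = -2 + \frac{A A}{4} = -2 + \frac{A^{2}}{4}$)
$F{\left(O \right)} = 12 - 4 O$
$f{\left(C,T \right)} = -32$ ($f{\left(C,T \right)} = \left(12 - -4\right) \left(-2 + \frac{0^{2}}{4}\right) = \left(12 + 4\right) \left(-2 + \frac{1}{4} \cdot 0\right) = 16 \left(-2 + 0\right) = 16 \left(-2\right) = -32$)
$f{\left(-8,-1 \right)} \left(-58 - 144\right) = - 32 \left(-58 - 144\right) = \left(-32\right) \left(-202\right) = 6464$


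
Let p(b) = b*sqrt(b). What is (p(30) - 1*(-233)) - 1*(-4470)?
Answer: 4703 + 30*sqrt(30) ≈ 4867.3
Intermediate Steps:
p(b) = b**(3/2)
(p(30) - 1*(-233)) - 1*(-4470) = (30**(3/2) - 1*(-233)) - 1*(-4470) = (30*sqrt(30) + 233) + 4470 = (233 + 30*sqrt(30)) + 4470 = 4703 + 30*sqrt(30)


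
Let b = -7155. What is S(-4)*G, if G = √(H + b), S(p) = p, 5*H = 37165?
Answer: -4*√278 ≈ -66.693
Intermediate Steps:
H = 7433 (H = (⅕)*37165 = 7433)
G = √278 (G = √(7433 - 7155) = √278 ≈ 16.673)
S(-4)*G = -4*√278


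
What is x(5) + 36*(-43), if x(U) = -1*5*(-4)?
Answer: -1528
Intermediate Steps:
x(U) = 20 (x(U) = -5*(-4) = 20)
x(5) + 36*(-43) = 20 + 36*(-43) = 20 - 1548 = -1528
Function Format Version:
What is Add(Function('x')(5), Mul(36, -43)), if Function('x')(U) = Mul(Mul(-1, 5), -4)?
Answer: -1528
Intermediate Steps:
Function('x')(U) = 20 (Function('x')(U) = Mul(-5, -4) = 20)
Add(Function('x')(5), Mul(36, -43)) = Add(20, Mul(36, -43)) = Add(20, -1548) = -1528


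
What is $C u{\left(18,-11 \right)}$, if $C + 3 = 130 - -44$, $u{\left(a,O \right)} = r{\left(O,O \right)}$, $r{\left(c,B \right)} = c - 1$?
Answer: $-2052$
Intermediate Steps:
$r{\left(c,B \right)} = -1 + c$ ($r{\left(c,B \right)} = c - 1 = -1 + c$)
$u{\left(a,O \right)} = -1 + O$
$C = 171$ ($C = -3 + \left(130 - -44\right) = -3 + \left(130 + 44\right) = -3 + 174 = 171$)
$C u{\left(18,-11 \right)} = 171 \left(-1 - 11\right) = 171 \left(-12\right) = -2052$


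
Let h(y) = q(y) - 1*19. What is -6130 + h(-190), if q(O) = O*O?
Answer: 29951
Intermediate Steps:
q(O) = O²
h(y) = -19 + y² (h(y) = y² - 1*19 = y² - 19 = -19 + y²)
-6130 + h(-190) = -6130 + (-19 + (-190)²) = -6130 + (-19 + 36100) = -6130 + 36081 = 29951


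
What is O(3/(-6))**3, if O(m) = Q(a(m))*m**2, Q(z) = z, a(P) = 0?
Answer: 0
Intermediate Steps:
O(m) = 0 (O(m) = 0*m**2 = 0)
O(3/(-6))**3 = 0**3 = 0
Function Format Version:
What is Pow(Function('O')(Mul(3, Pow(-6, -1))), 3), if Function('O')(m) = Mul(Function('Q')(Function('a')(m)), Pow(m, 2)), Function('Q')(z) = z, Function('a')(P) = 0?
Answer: 0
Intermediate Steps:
Function('O')(m) = 0 (Function('O')(m) = Mul(0, Pow(m, 2)) = 0)
Pow(Function('O')(Mul(3, Pow(-6, -1))), 3) = Pow(0, 3) = 0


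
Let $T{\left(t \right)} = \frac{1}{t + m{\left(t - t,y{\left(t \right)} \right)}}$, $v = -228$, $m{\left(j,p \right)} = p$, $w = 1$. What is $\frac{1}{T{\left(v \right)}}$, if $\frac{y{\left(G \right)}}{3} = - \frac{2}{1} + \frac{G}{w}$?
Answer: $-918$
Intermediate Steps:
$y{\left(G \right)} = -6 + 3 G$ ($y{\left(G \right)} = 3 \left(- \frac{2}{1} + \frac{G}{1}\right) = 3 \left(\left(-2\right) 1 + G 1\right) = 3 \left(-2 + G\right) = -6 + 3 G$)
$T{\left(t \right)} = \frac{1}{-6 + 4 t}$ ($T{\left(t \right)} = \frac{1}{t + \left(-6 + 3 t\right)} = \frac{1}{-6 + 4 t}$)
$\frac{1}{T{\left(v \right)}} = \frac{1}{\frac{1}{2} \frac{1}{-3 + 2 \left(-228\right)}} = \frac{1}{\frac{1}{2} \frac{1}{-3 - 456}} = \frac{1}{\frac{1}{2} \frac{1}{-459}} = \frac{1}{\frac{1}{2} \left(- \frac{1}{459}\right)} = \frac{1}{- \frac{1}{918}} = -918$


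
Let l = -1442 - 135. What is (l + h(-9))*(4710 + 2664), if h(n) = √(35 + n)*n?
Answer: -11628798 - 66366*√26 ≈ -1.1967e+7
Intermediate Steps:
l = -1577
h(n) = n*√(35 + n)
(l + h(-9))*(4710 + 2664) = (-1577 - 9*√(35 - 9))*(4710 + 2664) = (-1577 - 9*√26)*7374 = -11628798 - 66366*√26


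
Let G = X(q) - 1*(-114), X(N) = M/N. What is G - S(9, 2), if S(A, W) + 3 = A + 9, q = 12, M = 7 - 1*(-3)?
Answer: 599/6 ≈ 99.833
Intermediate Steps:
M = 10 (M = 7 + 3 = 10)
S(A, W) = 6 + A (S(A, W) = -3 + (A + 9) = -3 + (9 + A) = 6 + A)
X(N) = 10/N
G = 689/6 (G = 10/12 - 1*(-114) = 10*(1/12) + 114 = 5/6 + 114 = 689/6 ≈ 114.83)
G - S(9, 2) = 689/6 - (6 + 9) = 689/6 - 1*15 = 689/6 - 15 = 599/6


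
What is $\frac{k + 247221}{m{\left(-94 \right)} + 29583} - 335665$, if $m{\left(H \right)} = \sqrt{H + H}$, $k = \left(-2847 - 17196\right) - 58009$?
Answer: $\frac{22 \left(- 30515 \sqrt{47} + 451354933 i\right)}{- 29583 i + 2 \sqrt{47}} \approx -3.3566 \cdot 10^{5} - 0.0026504 i$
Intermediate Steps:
$k = -78052$ ($k = \left(-2847 - 17196\right) - 58009 = -20043 - 58009 = -78052$)
$m{\left(H \right)} = \sqrt{2} \sqrt{H}$ ($m{\left(H \right)} = \sqrt{2 H} = \sqrt{2} \sqrt{H}$)
$\frac{k + 247221}{m{\left(-94 \right)} + 29583} - 335665 = \frac{-78052 + 247221}{\sqrt{2} \sqrt{-94} + 29583} - 335665 = \frac{169169}{\sqrt{2} i \sqrt{94} + 29583} - 335665 = \frac{169169}{2 i \sqrt{47} + 29583} - 335665 = \frac{169169}{29583 + 2 i \sqrt{47}} - 335665 = -335665 + \frac{169169}{29583 + 2 i \sqrt{47}}$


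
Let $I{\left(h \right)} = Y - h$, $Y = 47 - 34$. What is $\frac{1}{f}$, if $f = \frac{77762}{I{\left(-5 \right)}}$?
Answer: $\frac{9}{38881} \approx 0.00023148$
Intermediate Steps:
$Y = 13$
$I{\left(h \right)} = 13 - h$
$f = \frac{38881}{9}$ ($f = \frac{77762}{13 - -5} = \frac{77762}{13 + 5} = \frac{77762}{18} = 77762 \cdot \frac{1}{18} = \frac{38881}{9} \approx 4320.1$)
$\frac{1}{f} = \frac{1}{\frac{38881}{9}} = \frac{9}{38881}$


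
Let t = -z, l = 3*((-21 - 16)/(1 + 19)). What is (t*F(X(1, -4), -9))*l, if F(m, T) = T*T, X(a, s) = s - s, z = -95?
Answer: -170829/4 ≈ -42707.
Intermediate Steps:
X(a, s) = 0
l = -111/20 (l = 3*(-37/20) = -111/20 ≈ -5.5500)
t = 95 (t = -1*(-95) = 95)
F(m, T) = T²
(t*F(X(1, -4), -9))*l = (95*(-9)²)*(-111/20) = (95*81)*(-111/20) = 7695*(-111/20) = -170829/4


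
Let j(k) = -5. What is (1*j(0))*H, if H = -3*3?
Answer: 45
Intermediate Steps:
H = -9
(1*j(0))*H = (1*(-5))*(-9) = -5*(-9) = 45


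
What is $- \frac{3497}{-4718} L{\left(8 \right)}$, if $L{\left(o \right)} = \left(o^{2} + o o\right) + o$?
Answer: $\frac{237796}{2359} \approx 100.8$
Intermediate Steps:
$L{\left(o \right)} = o + 2 o^{2}$ ($L{\left(o \right)} = \left(o^{2} + o^{2}\right) + o = 2 o^{2} + o = o + 2 o^{2}$)
$- \frac{3497}{-4718} L{\left(8 \right)} = - \frac{3497}{-4718} \cdot 8 \left(1 + 2 \cdot 8\right) = \left(-3497\right) \left(- \frac{1}{4718}\right) 8 \left(1 + 16\right) = \frac{3497 \cdot 8 \cdot 17}{4718} = \frac{3497}{4718} \cdot 136 = \frac{237796}{2359}$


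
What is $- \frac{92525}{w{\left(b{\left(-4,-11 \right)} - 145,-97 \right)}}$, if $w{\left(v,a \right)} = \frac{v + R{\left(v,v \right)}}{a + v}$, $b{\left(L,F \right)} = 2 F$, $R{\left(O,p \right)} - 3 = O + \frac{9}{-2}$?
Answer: $- \frac{4441200}{61} \approx -72807.0$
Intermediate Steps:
$R{\left(O,p \right)} = - \frac{3}{2} + O$ ($R{\left(O,p \right)} = 3 + \left(O + \frac{9}{-2}\right) = 3 + \left(O + 9 \left(- \frac{1}{2}\right)\right) = 3 + \left(O - \frac{9}{2}\right) = 3 + \left(- \frac{9}{2} + O\right) = - \frac{3}{2} + O$)
$w{\left(v,a \right)} = \frac{- \frac{3}{2} + 2 v}{a + v}$ ($w{\left(v,a \right)} = \frac{v + \left(- \frac{3}{2} + v\right)}{a + v} = \frac{- \frac{3}{2} + 2 v}{a + v}$)
$- \frac{92525}{w{\left(b{\left(-4,-11 \right)} - 145,-97 \right)}} = - \frac{92525}{\frac{1}{-97 + \left(2 \left(-11\right) - 145\right)} \left(- \frac{3}{2} + 2 \left(2 \left(-11\right) - 145\right)\right)} = - \frac{92525}{\frac{1}{-97 - 167} \left(- \frac{3}{2} + 2 \left(-22 - 145\right)\right)} = - \frac{92525}{\frac{1}{-97 - 167} \left(- \frac{3}{2} + 2 \left(-167\right)\right)} = - \frac{92525}{\frac{1}{-264} \left(- \frac{3}{2} - 334\right)} = - \frac{92525}{\left(- \frac{1}{264}\right) \left(- \frac{671}{2}\right)} = - \frac{92525}{\frac{61}{48}} = \left(-92525\right) \frac{48}{61} = - \frac{4441200}{61}$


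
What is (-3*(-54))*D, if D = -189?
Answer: -30618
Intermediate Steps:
(-3*(-54))*D = -3*(-54)*(-189) = 162*(-189) = -30618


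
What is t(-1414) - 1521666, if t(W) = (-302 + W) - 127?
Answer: -1523509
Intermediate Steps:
t(W) = -429 + W
t(-1414) - 1521666 = (-429 - 1414) - 1521666 = -1843 - 1521666 = -1523509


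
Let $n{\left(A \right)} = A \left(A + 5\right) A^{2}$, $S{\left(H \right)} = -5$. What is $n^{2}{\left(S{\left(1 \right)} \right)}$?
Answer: $0$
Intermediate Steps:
$n{\left(A \right)} = A^{3} \left(5 + A\right)$ ($n{\left(A \right)} = A \left(5 + A\right) A^{2} = A^{3} \left(5 + A\right)$)
$n^{2}{\left(S{\left(1 \right)} \right)} = \left(\left(-5\right)^{3} \left(5 - 5\right)\right)^{2} = \left(\left(-125\right) 0\right)^{2} = 0^{2} = 0$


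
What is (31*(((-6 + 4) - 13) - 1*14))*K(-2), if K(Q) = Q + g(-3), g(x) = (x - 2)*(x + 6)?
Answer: 15283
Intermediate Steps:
g(x) = (-2 + x)*(6 + x)
K(Q) = -15 + Q (K(Q) = Q + (-12 + (-3)**2 + 4*(-3)) = Q + (-12 + 9 - 12) = Q - 15 = -15 + Q)
(31*(((-6 + 4) - 13) - 1*14))*K(-2) = (31*(((-6 + 4) - 13) - 1*14))*(-15 - 2) = (31*((-2 - 13) - 14))*(-17) = (31*(-15 - 14))*(-17) = (31*(-29))*(-17) = -899*(-17) = 15283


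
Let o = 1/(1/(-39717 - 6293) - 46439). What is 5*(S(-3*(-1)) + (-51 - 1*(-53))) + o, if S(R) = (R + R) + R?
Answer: 117516165495/2136658391 ≈ 55.000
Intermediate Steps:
S(R) = 3*R (S(R) = 2*R + R = 3*R)
o = -46010/2136658391 (o = 1/(1/(-46010) - 46439) = 1/(-1/46010 - 46439) = 1/(-2136658391/46010) = -46010/2136658391 ≈ -2.1534e-5)
5*(S(-3*(-1)) + (-51 - 1*(-53))) + o = 5*(3*(-3*(-1)) + (-51 - 1*(-53))) - 46010/2136658391 = 5*(3*3 + (-51 + 53)) - 46010/2136658391 = 5*(9 + 2) - 46010/2136658391 = 5*11 - 46010/2136658391 = 55 - 46010/2136658391 = 117516165495/2136658391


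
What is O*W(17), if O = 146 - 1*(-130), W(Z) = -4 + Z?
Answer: 3588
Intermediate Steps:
O = 276 (O = 146 + 130 = 276)
O*W(17) = 276*(-4 + 17) = 276*13 = 3588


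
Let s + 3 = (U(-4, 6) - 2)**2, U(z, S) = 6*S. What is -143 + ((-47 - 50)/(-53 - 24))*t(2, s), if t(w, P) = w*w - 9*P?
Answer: -92472/7 ≈ -13210.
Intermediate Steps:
s = 1153 (s = -3 + (6*6 - 2)**2 = -3 + (36 - 2)**2 = -3 + 34**2 = -3 + 1156 = 1153)
t(w, P) = w**2 - 9*P
-143 + ((-47 - 50)/(-53 - 24))*t(2, s) = -143 + ((-47 - 50)/(-53 - 24))*(2**2 - 9*1153) = -143 + (-97/(-77))*(4 - 10377) = -143 - 97*(-1/77)*(-10373) = -143 + (97/77)*(-10373) = -143 - 91471/7 = -92472/7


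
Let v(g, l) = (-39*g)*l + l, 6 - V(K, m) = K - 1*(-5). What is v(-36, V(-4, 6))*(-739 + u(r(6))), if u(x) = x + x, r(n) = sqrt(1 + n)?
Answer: -5191475 + 14050*sqrt(7) ≈ -5.1543e+6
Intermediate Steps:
V(K, m) = 1 - K (V(K, m) = 6 - (K - 1*(-5)) = 6 - (K + 5) = 6 - (5 + K) = 6 + (-5 - K) = 1 - K)
v(g, l) = l - 39*g*l (v(g, l) = -39*g*l + l = l - 39*g*l)
u(x) = 2*x
v(-36, V(-4, 6))*(-739 + u(r(6))) = ((1 - 1*(-4))*(1 - 39*(-36)))*(-739 + 2*sqrt(1 + 6)) = ((1 + 4)*(1 + 1404))*(-739 + 2*sqrt(7)) = (5*1405)*(-739 + 2*sqrt(7)) = 7025*(-739 + 2*sqrt(7)) = -5191475 + 14050*sqrt(7)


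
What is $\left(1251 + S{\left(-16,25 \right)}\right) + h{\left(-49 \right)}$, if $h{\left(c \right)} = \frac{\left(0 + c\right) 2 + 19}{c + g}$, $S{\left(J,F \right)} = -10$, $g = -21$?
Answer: $\frac{86949}{70} \approx 1242.1$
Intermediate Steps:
$h{\left(c \right)} = \frac{19 + 2 c}{-21 + c}$ ($h{\left(c \right)} = \frac{\left(0 + c\right) 2 + 19}{c - 21} = \frac{c 2 + 19}{-21 + c} = \frac{2 c + 19}{-21 + c} = \frac{19 + 2 c}{-21 + c}$)
$\left(1251 + S{\left(-16,25 \right)}\right) + h{\left(-49 \right)} = \left(1251 - 10\right) + \frac{19 + 2 \left(-49\right)}{-21 - 49} = 1241 + \frac{19 - 98}{-70} = 1241 - - \frac{79}{70} = 1241 + \frac{79}{70} = \frac{86949}{70}$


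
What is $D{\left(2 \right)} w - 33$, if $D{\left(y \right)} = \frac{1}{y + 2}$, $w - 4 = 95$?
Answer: $- \frac{33}{4} \approx -8.25$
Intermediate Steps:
$w = 99$ ($w = 4 + 95 = 99$)
$D{\left(y \right)} = \frac{1}{2 + y}$
$D{\left(2 \right)} w - 33 = \frac{1}{2 + 2} \cdot 99 - 33 = \frac{1}{4} \cdot 99 - 33 = \frac{99}{4} - 33 = - \frac{33}{4}$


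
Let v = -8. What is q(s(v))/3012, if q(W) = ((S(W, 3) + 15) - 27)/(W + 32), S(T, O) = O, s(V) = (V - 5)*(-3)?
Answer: -3/71284 ≈ -4.2085e-5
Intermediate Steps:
s(V) = 15 - 3*V (s(V) = (-5 + V)*(-3) = 15 - 3*V)
q(W) = -9/(32 + W) (q(W) = ((3 + 15) - 27)/(W + 32) = (18 - 27)/(32 + W) = -9/(32 + W))
q(s(v))/3012 = -9/(32 + (15 - 3*(-8)))/3012 = -9/(32 + (15 + 24))*(1/3012) = -9/(32 + 39)*(1/3012) = -9/71*(1/3012) = -9*1/71*(1/3012) = -9/71*1/3012 = -3/71284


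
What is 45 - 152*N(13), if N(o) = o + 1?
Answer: -2083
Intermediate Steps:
N(o) = 1 + o
45 - 152*N(13) = 45 - 152*(1 + 13) = 45 - 152*14 = 45 - 2128 = -2083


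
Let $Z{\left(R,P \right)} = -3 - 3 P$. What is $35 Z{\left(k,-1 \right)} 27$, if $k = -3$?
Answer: $0$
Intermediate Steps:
$35 Z{\left(k,-1 \right)} 27 = 35 \left(-3 - -3\right) 27 = 35 \left(-3 + 3\right) 27 = 35 \cdot 0 \cdot 27 = 0 \cdot 27 = 0$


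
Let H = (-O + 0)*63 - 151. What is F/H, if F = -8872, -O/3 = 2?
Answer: -8872/227 ≈ -39.084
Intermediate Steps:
O = -6 (O = -3*2 = -6)
H = 227 (H = (-1*(-6) + 0)*63 - 151 = (6 + 0)*63 - 151 = 6*63 - 151 = 378 - 151 = 227)
F/H = -8872/227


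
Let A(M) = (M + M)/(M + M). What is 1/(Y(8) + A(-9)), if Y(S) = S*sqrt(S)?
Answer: -1/511 + 16*sqrt(2)/511 ≈ 0.042324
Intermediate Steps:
Y(S) = S**(3/2)
A(M) = 1 (A(M) = (2*M)/((2*M)) = (2*M)*(1/(2*M)) = 1)
1/(Y(8) + A(-9)) = 1/(8**(3/2) + 1) = 1/(16*sqrt(2) + 1) = 1/(1 + 16*sqrt(2))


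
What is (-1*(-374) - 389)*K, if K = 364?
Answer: -5460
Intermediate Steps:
(-1*(-374) - 389)*K = (-1*(-374) - 389)*364 = (374 - 389)*364 = -15*364 = -5460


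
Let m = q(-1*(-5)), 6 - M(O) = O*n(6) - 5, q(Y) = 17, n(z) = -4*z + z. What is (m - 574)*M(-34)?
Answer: 334757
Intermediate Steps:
n(z) = -3*z
M(O) = 11 + 18*O (M(O) = 6 - (O*(-3*6) - 5) = 6 - (O*(-18) - 5) = 6 - (-18*O - 5) = 6 - (-5 - 18*O) = 6 + (5 + 18*O) = 11 + 18*O)
m = 17
(m - 574)*M(-34) = (17 - 574)*(11 + 18*(-34)) = -557*(11 - 612) = -557*(-601) = 334757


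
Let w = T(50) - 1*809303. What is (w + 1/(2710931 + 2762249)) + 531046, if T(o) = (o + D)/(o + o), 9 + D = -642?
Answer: -3807458852677/13682950 ≈ -2.7826e+5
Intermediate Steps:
D = -651 (D = -9 - 642 = -651)
T(o) = (-651 + o)/(2*o) (T(o) = (o - 651)/(o + o) = (-651 + o)/((2*o)) = (-651 + o)*(1/(2*o)) = (-651 + o)/(2*o))
w = -80930901/100 (w = (½)*(-651 + 50)/50 - 1*809303 = (½)*(1/50)*(-601) - 809303 = -601/100 - 809303 = -80930901/100 ≈ -8.0931e+5)
(w + 1/(2710931 + 2762249)) + 531046 = (-80930901/100 + 1/(2710931 + 2762249)) + 531046 = (-80930901/100 + 1/5473180) + 531046 = -11073734718377/13682950 + 531046 = -3807458852677/13682950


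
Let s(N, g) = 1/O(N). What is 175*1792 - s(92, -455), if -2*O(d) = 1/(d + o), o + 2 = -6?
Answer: 313768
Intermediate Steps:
o = -8 (o = -2 - 6 = -8)
O(d) = -1/(2*(-8 + d)) (O(d) = -1/(2*(d - 8)) = -1/(2*(-8 + d)))
s(N, g) = 16 - 2*N (s(N, g) = 1/(-1/(-16 + 2*N)) = 16 - 2*N)
175*1792 - s(92, -455) = 175*1792 - (16 - 2*92) = 313600 - (16 - 184) = 313600 - 1*(-168) = 313600 + 168 = 313768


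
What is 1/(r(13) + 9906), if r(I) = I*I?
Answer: 1/10075 ≈ 9.9256e-5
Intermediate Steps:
r(I) = I²
1/(r(13) + 9906) = 1/(13² + 9906) = 1/(169 + 9906) = 1/10075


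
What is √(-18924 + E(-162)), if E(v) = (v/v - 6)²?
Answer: I*√18899 ≈ 137.47*I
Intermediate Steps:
E(v) = 25 (E(v) = (1 - 6)² = (-5)² = 25)
√(-18924 + E(-162)) = √(-18924 + 25) = √(-18899) = I*√18899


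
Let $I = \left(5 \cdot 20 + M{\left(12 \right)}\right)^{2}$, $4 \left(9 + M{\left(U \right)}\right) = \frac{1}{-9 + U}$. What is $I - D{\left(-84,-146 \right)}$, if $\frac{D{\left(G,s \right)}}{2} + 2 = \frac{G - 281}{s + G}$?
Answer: $\frac{27479663}{3312} \approx 8297.0$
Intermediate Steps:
$D{\left(G,s \right)} = -4 + \frac{2 \left(-281 + G\right)}{G + s}$ ($D{\left(G,s \right)} = -4 + 2 \frac{G - 281}{s + G} = -4 + 2 \frac{-281 + G}{G + s} = -4 + \frac{2 \left(-281 + G\right)}{G + s}$)
$M{\left(U \right)} = -9 + \frac{1}{4 \left(-9 + U\right)}$
$I = \frac{1194649}{144}$ ($I = \left(5 \cdot 20 + \frac{325 - 432}{4 \left(-9 + 12\right)}\right)^{2} = \left(100 + \frac{325 - 432}{4 \cdot 3}\right)^{2} = \left(100 + \frac{1}{4} \cdot \frac{1}{3} \left(-107\right)\right)^{2} = \left(100 - \frac{107}{12}\right)^{2} = \left(\frac{1093}{12}\right)^{2} = \frac{1194649}{144} \approx 8296.2$)
$I - D{\left(-84,-146 \right)} = \frac{1194649}{144} - \frac{2 \left(-281 - -84 - -292\right)}{-84 - 146} = \frac{1194649}{144} - \frac{2 \left(-281 + 84 + 292\right)}{-230} = \frac{1194649}{144} - 2 \left(- \frac{1}{230}\right) 95 = \frac{1194649}{144} - - \frac{19}{23} = \frac{1194649}{144} + \frac{19}{23} = \frac{27479663}{3312}$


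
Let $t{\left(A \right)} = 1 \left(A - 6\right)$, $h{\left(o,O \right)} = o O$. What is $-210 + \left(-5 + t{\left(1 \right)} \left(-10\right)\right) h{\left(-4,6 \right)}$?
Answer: $-1290$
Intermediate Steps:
$h{\left(o,O \right)} = O o$
$t{\left(A \right)} = -6 + A$ ($t{\left(A \right)} = 1 \left(A - 6\right) = 1 \left(-6 + A\right) = -6 + A$)
$-210 + \left(-5 + t{\left(1 \right)} \left(-10\right)\right) h{\left(-4,6 \right)} = -210 + \left(-5 + \left(-6 + 1\right) \left(-10\right)\right) 6 \left(-4\right) = -210 + \left(-5 - -50\right) \left(-24\right) = -210 + \left(-5 + 50\right) \left(-24\right) = -210 + 45 \left(-24\right) = -210 - 1080 = -1290$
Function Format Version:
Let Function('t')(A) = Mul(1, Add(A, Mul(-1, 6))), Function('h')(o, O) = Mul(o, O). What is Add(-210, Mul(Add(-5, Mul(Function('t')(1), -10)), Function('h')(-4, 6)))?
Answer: -1290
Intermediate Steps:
Function('h')(o, O) = Mul(O, o)
Function('t')(A) = Add(-6, A) (Function('t')(A) = Mul(1, Add(A, -6)) = Mul(1, Add(-6, A)) = Add(-6, A))
Add(-210, Mul(Add(-5, Mul(Function('t')(1), -10)), Function('h')(-4, 6))) = Add(-210, Mul(Add(-5, Mul(Add(-6, 1), -10)), Mul(6, -4))) = Add(-210, Mul(Add(-5, Mul(-5, -10)), -24)) = Add(-210, Mul(Add(-5, 50), -24)) = Add(-210, Mul(45, -24)) = Add(-210, -1080) = -1290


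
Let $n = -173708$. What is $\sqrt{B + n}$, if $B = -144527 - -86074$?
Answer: $i \sqrt{232161} \approx 481.83 i$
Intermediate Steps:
$B = -58453$ ($B = -144527 + 86074 = -58453$)
$\sqrt{B + n} = \sqrt{-58453 - 173708} = \sqrt{-232161} = i \sqrt{232161}$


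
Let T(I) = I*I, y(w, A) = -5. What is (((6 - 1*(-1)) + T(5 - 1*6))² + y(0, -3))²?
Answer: 3481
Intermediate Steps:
T(I) = I²
(((6 - 1*(-1)) + T(5 - 1*6))² + y(0, -3))² = (((6 - 1*(-1)) + (5 - 1*6)²)² - 5)² = (((6 + 1) + (5 - 6)²)² - 5)² = ((7 + (-1)²)² - 5)² = ((7 + 1)² - 5)² = (8² - 5)² = (64 - 5)² = 59² = 3481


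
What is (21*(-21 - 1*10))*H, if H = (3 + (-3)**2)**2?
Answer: -93744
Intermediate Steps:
H = 144 (H = (3 + 9)**2 = 12**2 = 144)
(21*(-21 - 1*10))*H = (21*(-21 - 1*10))*144 = (21*(-21 - 10))*144 = (21*(-31))*144 = -651*144 = -93744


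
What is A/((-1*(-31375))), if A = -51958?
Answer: -51958/31375 ≈ -1.6560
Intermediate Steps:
A/((-1*(-31375))) = -51958/((-1*(-31375))) = -51958/31375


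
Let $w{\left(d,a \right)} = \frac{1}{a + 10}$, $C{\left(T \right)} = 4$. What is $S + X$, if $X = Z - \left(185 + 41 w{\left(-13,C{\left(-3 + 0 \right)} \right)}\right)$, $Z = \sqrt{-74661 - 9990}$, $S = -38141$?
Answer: $- \frac{536605}{14} + i \sqrt{84651} \approx -38329.0 + 290.95 i$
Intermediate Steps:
$w{\left(d,a \right)} = \frac{1}{10 + a}$
$Z = i \sqrt{84651}$ ($Z = \sqrt{-84651} = i \sqrt{84651} \approx 290.95 i$)
$X = - \frac{2631}{14} + i \sqrt{84651}$ ($X = i \sqrt{84651} - \left(185 + \frac{41}{10 + 4}\right) = i \sqrt{84651} - \left(185 + \frac{41}{14}\right) = i \sqrt{84651} - \frac{2631}{14} = - \frac{2631}{14} + i \sqrt{84651} \approx -187.93 + 290.95 i$)
$S + X = -38141 - \left(\frac{2631}{14} - i \sqrt{84651}\right) = - \frac{536605}{14} + i \sqrt{84651}$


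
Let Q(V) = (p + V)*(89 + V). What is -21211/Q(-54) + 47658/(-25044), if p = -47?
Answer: 60456209/14755090 ≈ 4.0973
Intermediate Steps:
Q(V) = (-47 + V)*(89 + V)
-21211/Q(-54) + 47658/(-25044) = -21211/(-4183 + (-54)² + 42*(-54)) + 47658/(-25044) = -21211/(-4183 + 2916 - 2268) + 47658*(-1/25044) = -21211/(-3535) - 7943/4174 = -21211*(-1/3535) - 7943/4174 = 21211/3535 - 7943/4174 = 60456209/14755090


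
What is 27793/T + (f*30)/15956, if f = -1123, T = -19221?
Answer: -545510299/153345138 ≈ -3.5574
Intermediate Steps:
27793/T + (f*30)/15956 = 27793/(-19221) - 1123*30/15956 = 27793*(-1/19221) - 33690*1/15956 = -27793/19221 - 16845/7978 = -545510299/153345138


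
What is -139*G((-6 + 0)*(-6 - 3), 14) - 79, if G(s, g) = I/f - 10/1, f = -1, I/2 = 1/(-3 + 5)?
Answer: 1450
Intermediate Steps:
I = 1 (I = 2/(-3 + 5) = 2/2 = 2*(½) = 1)
G(s, g) = -11 (G(s, g) = 1/(-1) - 10/1 = 1*(-1) - 10*1 = -1 - 10 = -11)
-139*G((-6 + 0)*(-6 - 3), 14) - 79 = -139*(-11) - 79 = 1529 - 79 = 1450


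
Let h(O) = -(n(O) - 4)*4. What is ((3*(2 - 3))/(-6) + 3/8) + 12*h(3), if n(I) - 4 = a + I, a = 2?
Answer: -1913/8 ≈ -239.13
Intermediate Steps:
n(I) = 6 + I (n(I) = 4 + (2 + I) = 6 + I)
h(O) = -8 - 4*O (h(O) = -((6 + O) - 4)*4 = -(2 + O)*4 = -(8 + 4*O) = -8 - 4*O)
((3*(2 - 3))/(-6) + 3/8) + 12*h(3) = ((3*(2 - 3))/(-6) + 3/8) + 12*(-8 - 4*3) = ((3*(-1))*(-1/6) + 3*(1/8)) + 12*(-8 - 12) = (-3*(-1/6) + 3/8) + 12*(-20) = (1/2 + 3/8) - 240 = 7/8 - 240 = -1913/8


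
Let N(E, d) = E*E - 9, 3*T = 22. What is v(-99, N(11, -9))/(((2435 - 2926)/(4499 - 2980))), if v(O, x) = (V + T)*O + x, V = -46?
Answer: -5984860/491 ≈ -12189.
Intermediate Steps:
T = 22/3 (T = (1/3)*22 = 22/3 ≈ 7.3333)
N(E, d) = -9 + E**2 (N(E, d) = E**2 - 9 = -9 + E**2)
v(O, x) = x - 116*O/3 (v(O, x) = (-46 + 22/3)*O + x = -116*O/3 + x = x - 116*O/3)
v(-99, N(11, -9))/(((2435 - 2926)/(4499 - 2980))) = ((-9 + 11**2) - 116/3*(-99))/(((2435 - 2926)/(4499 - 2980))) = ((-9 + 121) + 3828)/((-491/1519)) = (112 + 3828)/((-491*1/1519)) = 3940/(-491/1519) = 3940*(-1519/491) = -5984860/491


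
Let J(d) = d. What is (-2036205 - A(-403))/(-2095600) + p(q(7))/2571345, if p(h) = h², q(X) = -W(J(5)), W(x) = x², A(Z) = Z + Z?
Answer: 1047004558331/1077702116400 ≈ 0.97152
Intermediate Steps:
A(Z) = 2*Z
q(X) = -25 (q(X) = -1*5² = -1*25 = -25)
(-2036205 - A(-403))/(-2095600) + p(q(7))/2571345 = (-2036205 - 2*(-403))/(-2095600) + (-25)²/2571345 = (-2036205 - 1*(-806))*(-1/2095600) + 625*(1/2571345) = (-2036205 + 806)*(-1/2095600) + 125/514269 = -2035399*(-1/2095600) + 125/514269 = 2035399/2095600 + 125/514269 = 1047004558331/1077702116400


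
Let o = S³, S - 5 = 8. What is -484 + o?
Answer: 1713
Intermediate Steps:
S = 13 (S = 5 + 8 = 13)
o = 2197 (o = 13³ = 2197)
-484 + o = -484 + 2197 = 1713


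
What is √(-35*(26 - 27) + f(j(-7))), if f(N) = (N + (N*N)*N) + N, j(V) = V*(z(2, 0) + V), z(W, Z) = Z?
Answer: √117782 ≈ 343.19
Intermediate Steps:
j(V) = V² (j(V) = V*(0 + V) = V*V = V²)
f(N) = N³ + 2*N (f(N) = (N + N²*N) + N = (N + N³) + N = N³ + 2*N)
√(-35*(26 - 27) + f(j(-7))) = √(-35*(26 - 27) + (-7)²*(2 + ((-7)²)²)) = √(-35*(-1) + 49*(2 + 49²)) = √(35 + 49*(2 + 2401)) = √(35 + 49*2403) = √(35 + 117747) = √117782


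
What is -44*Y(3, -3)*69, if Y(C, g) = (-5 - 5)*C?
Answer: 91080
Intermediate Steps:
Y(C, g) = -10*C
-44*Y(3, -3)*69 = -(-440)*3*69 = -44*(-30)*69 = 1320*69 = 91080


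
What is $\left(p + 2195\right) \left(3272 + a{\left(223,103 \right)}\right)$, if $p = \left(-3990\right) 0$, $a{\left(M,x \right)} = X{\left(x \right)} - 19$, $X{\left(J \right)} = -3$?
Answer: $7133750$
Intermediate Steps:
$a{\left(M,x \right)} = -22$ ($a{\left(M,x \right)} = -3 - 19 = -22$)
$p = 0$
$\left(p + 2195\right) \left(3272 + a{\left(223,103 \right)}\right) = \left(0 + 2195\right) \left(3272 - 22\right) = 2195 \cdot 3250 = 7133750$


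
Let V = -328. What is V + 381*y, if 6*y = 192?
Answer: 11864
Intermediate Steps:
y = 32 (y = (1/6)*192 = 32)
V + 381*y = -328 + 381*32 = -328 + 12192 = 11864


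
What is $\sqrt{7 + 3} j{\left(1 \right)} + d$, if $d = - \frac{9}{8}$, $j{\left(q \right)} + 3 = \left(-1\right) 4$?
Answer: $- \frac{9}{8} - 7 \sqrt{10} \approx -23.261$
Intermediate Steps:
$j{\left(q \right)} = -7$ ($j{\left(q \right)} = -3 - 4 = -7$)
$d = - \frac{9}{8}$ ($d = \left(-9\right) \frac{1}{8} = - \frac{9}{8} \approx -1.125$)
$\sqrt{7 + 3} j{\left(1 \right)} + d = \sqrt{7 + 3} \left(-7\right) - \frac{9}{8} = \sqrt{10} \left(-7\right) - \frac{9}{8} = - 7 \sqrt{10} - \frac{9}{8} = - \frac{9}{8} - 7 \sqrt{10}$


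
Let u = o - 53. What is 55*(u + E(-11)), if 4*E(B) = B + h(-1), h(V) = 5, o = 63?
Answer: 935/2 ≈ 467.50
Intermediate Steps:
E(B) = 5/4 + B/4 (E(B) = (B + 5)/4 = (5 + B)/4 = 5/4 + B/4)
u = 10 (u = 63 - 53 = 10)
55*(u + E(-11)) = 55*(10 + (5/4 + (¼)*(-11))) = 55*(10 + (5/4 - 11/4)) = 55*(10 - 3/2) = 55*(17/2) = 935/2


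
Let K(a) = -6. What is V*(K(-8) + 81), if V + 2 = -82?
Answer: -6300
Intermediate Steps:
V = -84 (V = -2 - 82 = -84)
V*(K(-8) + 81) = -84*(-6 + 81) = -84*75 = -6300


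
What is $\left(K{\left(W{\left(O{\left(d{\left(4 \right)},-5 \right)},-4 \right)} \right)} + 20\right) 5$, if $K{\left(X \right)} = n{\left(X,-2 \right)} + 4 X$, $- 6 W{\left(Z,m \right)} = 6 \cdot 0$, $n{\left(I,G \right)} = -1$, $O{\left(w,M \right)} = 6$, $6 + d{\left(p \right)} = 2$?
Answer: $95$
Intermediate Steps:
$d{\left(p \right)} = -4$ ($d{\left(p \right)} = -6 + 2 = -4$)
$W{\left(Z,m \right)} = 0$ ($W{\left(Z,m \right)} = - \frac{6 \cdot 0}{6} = \left(- \frac{1}{6}\right) 0 = 0$)
$K{\left(X \right)} = -1 + 4 X$
$\left(K{\left(W{\left(O{\left(d{\left(4 \right)},-5 \right)},-4 \right)} \right)} + 20\right) 5 = \left(\left(-1 + 4 \cdot 0\right) + 20\right) 5 = \left(\left(-1 + 0\right) + 20\right) 5 = \left(-1 + 20\right) 5 = 19 \cdot 5 = 95$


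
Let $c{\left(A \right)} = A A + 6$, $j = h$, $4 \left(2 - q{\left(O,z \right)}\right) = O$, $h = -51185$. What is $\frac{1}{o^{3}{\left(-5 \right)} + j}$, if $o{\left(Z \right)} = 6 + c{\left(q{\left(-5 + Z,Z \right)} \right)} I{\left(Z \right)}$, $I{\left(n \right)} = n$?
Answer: $- \frac{64}{129027341} \approx -4.9602 \cdot 10^{-7}$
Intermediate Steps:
$q{\left(O,z \right)} = 2 - \frac{O}{4}$
$j = -51185$
$c{\left(A \right)} = 6 + A^{2}$ ($c{\left(A \right)} = A^{2} + 6 = 6 + A^{2}$)
$o{\left(Z \right)} = 6 + Z \left(6 + \left(\frac{13}{4} - \frac{Z}{4}\right)^{2}\right)$ ($o{\left(Z \right)} = 6 + \left(6 + \left(2 - \frac{-5 + Z}{4}\right)^{2}\right) Z = 6 + \left(6 + \left(2 - \left(- \frac{5}{4} + \frac{Z}{4}\right)\right)^{2}\right) Z = 6 + \left(6 + \left(\frac{13}{4} - \frac{Z}{4}\right)^{2}\right) Z = 6 + Z \left(6 + \left(\frac{13}{4} - \frac{Z}{4}\right)^{2}\right)$)
$\frac{1}{o^{3}{\left(-5 \right)} + j} = \frac{1}{\left(6 + \frac{1}{16} \left(-5\right) \left(96 + \left(-13 - 5\right)^{2}\right)\right)^{3} - 51185} = \frac{1}{\left(6 + \frac{1}{16} \left(-5\right) \left(96 + \left(-18\right)^{2}\right)\right)^{3} - 51185} = \frac{1}{\left(6 + \frac{1}{16} \left(-5\right) \left(96 + 324\right)\right)^{3} - 51185} = \frac{1}{\left(6 + \frac{1}{16} \left(-5\right) 420\right)^{3} - 51185} = \frac{1}{\left(6 - \frac{525}{4}\right)^{3} - 51185} = \frac{1}{\left(- \frac{501}{4}\right)^{3} - 51185} = \frac{1}{- \frac{125751501}{64} - 51185} = \frac{1}{- \frac{129027341}{64}} = - \frac{64}{129027341}$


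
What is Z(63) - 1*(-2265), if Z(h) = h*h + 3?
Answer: 6237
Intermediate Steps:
Z(h) = 3 + h² (Z(h) = h² + 3 = 3 + h²)
Z(63) - 1*(-2265) = (3 + 63²) - 1*(-2265) = (3 + 3969) + 2265 = 3972 + 2265 = 6237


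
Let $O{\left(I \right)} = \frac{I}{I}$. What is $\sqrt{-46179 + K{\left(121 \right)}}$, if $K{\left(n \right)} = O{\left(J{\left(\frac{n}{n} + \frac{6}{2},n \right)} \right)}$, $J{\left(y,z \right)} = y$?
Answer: $i \sqrt{46178} \approx 214.89 i$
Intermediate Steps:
$O{\left(I \right)} = 1$
$K{\left(n \right)} = 1$
$\sqrt{-46179 + K{\left(121 \right)}} = \sqrt{-46179 + 1} = \sqrt{-46178} = i \sqrt{46178}$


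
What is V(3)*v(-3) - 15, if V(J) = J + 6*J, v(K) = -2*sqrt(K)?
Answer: -15 - 42*I*sqrt(3) ≈ -15.0 - 72.746*I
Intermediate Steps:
V(J) = 7*J
V(3)*v(-3) - 15 = (7*3)*(-2*I*sqrt(3)) - 15 = 21*(-2*I*sqrt(3)) - 15 = -42*I*sqrt(3) - 15 = -15 - 42*I*sqrt(3)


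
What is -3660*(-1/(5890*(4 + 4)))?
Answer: 183/2356 ≈ 0.077674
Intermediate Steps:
-3660*(-1/(5890*(4 + 4))) = -3660/(8*(-5890)) = -3660/(-47120) = -3660*(-1/47120) = 183/2356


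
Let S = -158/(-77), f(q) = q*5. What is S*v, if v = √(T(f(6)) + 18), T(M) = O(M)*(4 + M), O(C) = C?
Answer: 158*√1038/77 ≈ 66.110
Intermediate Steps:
f(q) = 5*q
T(M) = M*(4 + M)
S = 158/77 (S = -158*(-1/77) = 158/77 ≈ 2.0519)
v = √1038 (v = √((5*6)*(4 + 5*6) + 18) = √(30*(4 + 30) + 18) = √(30*34 + 18) = √(1020 + 18) = √1038 ≈ 32.218)
S*v = 158*√1038/77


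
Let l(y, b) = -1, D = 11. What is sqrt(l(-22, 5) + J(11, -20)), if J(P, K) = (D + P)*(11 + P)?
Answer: sqrt(483) ≈ 21.977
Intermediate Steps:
J(P, K) = (11 + P)**2 (J(P, K) = (11 + P)*(11 + P) = (11 + P)**2)
sqrt(l(-22, 5) + J(11, -20)) = sqrt(-1 + (121 + 11**2 + 22*11)) = sqrt(-1 + (121 + 121 + 242)) = sqrt(-1 + 484) = sqrt(483)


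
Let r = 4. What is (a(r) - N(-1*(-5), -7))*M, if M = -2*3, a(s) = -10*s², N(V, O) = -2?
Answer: 948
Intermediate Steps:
M = -6
(a(r) - N(-1*(-5), -7))*M = (-10*4² - 1*(-2))*(-6) = (-10*16 + 2)*(-6) = (-160 + 2)*(-6) = -158*(-6) = 948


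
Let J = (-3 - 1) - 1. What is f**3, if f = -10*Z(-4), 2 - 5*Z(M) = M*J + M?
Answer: 21952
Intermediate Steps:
J = -5 (J = -4 - 1 = -5)
Z(M) = 2/5 + 4*M/5 (Z(M) = 2/5 - (M*(-5) + M)/5 = 2/5 - (-5*M + M)/5 = 2/5 - (-4)*M/5 = 2/5 + 4*M/5)
f = 28 (f = -10*(2/5 + (4/5)*(-4)) = -10*(2/5 - 16/5) = -10*(-14/5) = 28)
f**3 = 28**3 = 21952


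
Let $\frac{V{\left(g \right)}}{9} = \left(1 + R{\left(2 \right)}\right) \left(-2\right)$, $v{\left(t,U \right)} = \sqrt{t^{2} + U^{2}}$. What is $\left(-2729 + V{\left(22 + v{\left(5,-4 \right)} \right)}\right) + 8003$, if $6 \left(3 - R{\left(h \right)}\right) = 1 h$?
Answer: $5208$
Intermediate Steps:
$R{\left(h \right)} = 3 - \frac{h}{6}$ ($R{\left(h \right)} = 3 - \frac{1 h}{6} = 3 - \frac{h}{6}$)
$v{\left(t,U \right)} = \sqrt{U^{2} + t^{2}}$
$V{\left(g \right)} = -66$ ($V{\left(g \right)} = 9 \left(1 + \left(3 - \frac{1}{3}\right)\right) \left(-2\right) = 9 \left(1 + \frac{8}{3}\right) \left(-2\right) = 9 \cdot \frac{11}{3} \left(-2\right) = 9 \left(- \frac{22}{3}\right) = -66$)
$\left(-2729 + V{\left(22 + v{\left(5,-4 \right)} \right)}\right) + 8003 = \left(-2729 - 66\right) + 8003 = -2795 + 8003 = 5208$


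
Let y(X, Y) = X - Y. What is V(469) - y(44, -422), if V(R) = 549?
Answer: 83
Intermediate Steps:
V(469) - y(44, -422) = 549 - (44 - 1*(-422)) = 549 - (44 + 422) = 549 - 1*466 = 549 - 466 = 83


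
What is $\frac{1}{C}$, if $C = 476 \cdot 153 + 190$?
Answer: $\frac{1}{73018} \approx 1.3695 \cdot 10^{-5}$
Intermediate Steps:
$C = 73018$ ($C = 72828 + 190 = 73018$)
$\frac{1}{C} = \frac{1}{73018}$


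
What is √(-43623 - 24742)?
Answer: 11*I*√565 ≈ 261.47*I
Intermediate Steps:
√(-43623 - 24742) = √(-68365) = 11*I*√565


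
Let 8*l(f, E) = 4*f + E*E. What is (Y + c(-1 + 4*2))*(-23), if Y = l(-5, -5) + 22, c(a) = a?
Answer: -5451/8 ≈ -681.38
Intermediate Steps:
l(f, E) = f/2 + E²/8 (l(f, E) = (4*f + E*E)/8 = (4*f + E²)/8 = (E² + 4*f)/8 = f/2 + E²/8)
Y = 181/8 (Y = ((½)*(-5) + (⅛)*(-5)²) + 22 = (-5/2 + (⅛)*25) + 22 = (-5/2 + 25/8) + 22 = 5/8 + 22 = 181/8 ≈ 22.625)
(Y + c(-1 + 4*2))*(-23) = (181/8 + (-1 + 4*2))*(-23) = (181/8 + (-1 + 8))*(-23) = (181/8 + 7)*(-23) = (237/8)*(-23) = -5451/8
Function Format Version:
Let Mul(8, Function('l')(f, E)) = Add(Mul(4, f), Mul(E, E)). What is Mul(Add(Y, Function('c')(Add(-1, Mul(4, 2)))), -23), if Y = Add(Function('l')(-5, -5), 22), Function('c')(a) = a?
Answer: Rational(-5451, 8) ≈ -681.38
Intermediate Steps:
Function('l')(f, E) = Add(Mul(Rational(1, 2), f), Mul(Rational(1, 8), Pow(E, 2))) (Function('l')(f, E) = Mul(Rational(1, 8), Add(Mul(4, f), Mul(E, E))) = Mul(Rational(1, 8), Add(Mul(4, f), Pow(E, 2))) = Mul(Rational(1, 8), Add(Pow(E, 2), Mul(4, f))) = Add(Mul(Rational(1, 2), f), Mul(Rational(1, 8), Pow(E, 2))))
Y = Rational(181, 8) (Y = Add(Add(Mul(Rational(1, 2), -5), Mul(Rational(1, 8), Pow(-5, 2))), 22) = Add(Add(Rational(-5, 2), Mul(Rational(1, 8), 25)), 22) = Add(Add(Rational(-5, 2), Rational(25, 8)), 22) = Add(Rational(5, 8), 22) = Rational(181, 8) ≈ 22.625)
Mul(Add(Y, Function('c')(Add(-1, Mul(4, 2)))), -23) = Mul(Add(Rational(181, 8), Add(-1, Mul(4, 2))), -23) = Mul(Add(Rational(181, 8), Add(-1, 8)), -23) = Mul(Add(Rational(181, 8), 7), -23) = Mul(Rational(237, 8), -23) = Rational(-5451, 8)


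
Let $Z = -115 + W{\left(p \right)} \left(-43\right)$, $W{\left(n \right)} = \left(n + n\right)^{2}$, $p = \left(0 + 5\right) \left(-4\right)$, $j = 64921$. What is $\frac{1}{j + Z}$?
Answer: $- \frac{1}{3994} \approx -0.00025038$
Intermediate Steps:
$p = -20$ ($p = 5 \left(-4\right) = -20$)
$W{\left(n \right)} = 4 n^{2}$ ($W{\left(n \right)} = \left(2 n\right)^{2} = 4 n^{2}$)
$Z = -68915$ ($Z = -115 + 4 \left(-20\right)^{2} \left(-43\right) = -115 + 4 \cdot 400 \left(-43\right) = -115 + 1600 \left(-43\right) = -115 - 68800 = -68915$)
$\frac{1}{j + Z} = \frac{1}{64921 - 68915} = \frac{1}{-3994} = - \frac{1}{3994}$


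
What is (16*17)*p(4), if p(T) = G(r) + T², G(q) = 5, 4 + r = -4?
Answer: 5712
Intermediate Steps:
r = -8 (r = -4 - 4 = -8)
p(T) = 5 + T²
(16*17)*p(4) = (16*17)*(5 + 4²) = 272*(5 + 16) = 272*21 = 5712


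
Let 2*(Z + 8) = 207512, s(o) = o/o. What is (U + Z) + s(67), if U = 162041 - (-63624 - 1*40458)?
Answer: 369872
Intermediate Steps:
s(o) = 1
Z = 103748 (Z = -8 + (1/2)*207512 = -8 + 103756 = 103748)
U = 266123 (U = 162041 - (-63624 - 40458) = 162041 - 1*(-104082) = 162041 + 104082 = 266123)
(U + Z) + s(67) = (266123 + 103748) + 1 = 369871 + 1 = 369872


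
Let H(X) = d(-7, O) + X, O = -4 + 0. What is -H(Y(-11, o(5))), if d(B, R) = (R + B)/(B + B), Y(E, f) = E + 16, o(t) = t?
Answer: -81/14 ≈ -5.7857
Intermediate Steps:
O = -4
Y(E, f) = 16 + E
d(B, R) = (B + R)/(2*B) (d(B, R) = (B + R)/((2*B)) = (B + R)*(1/(2*B)) = (B + R)/(2*B))
H(X) = 11/14 + X (H(X) = (½)*(-7 - 4)/(-7) + X = (½)*(-⅐)*(-11) + X = 11/14 + X)
-H(Y(-11, o(5))) = -(11/14 + (16 - 11)) = -(11/14 + 5) = -1*81/14 = -81/14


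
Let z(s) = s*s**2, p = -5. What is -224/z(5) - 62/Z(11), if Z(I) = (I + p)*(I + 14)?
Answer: -827/375 ≈ -2.2053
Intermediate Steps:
Z(I) = (-5 + I)*(14 + I) (Z(I) = (I - 5)*(I + 14) = (-5 + I)*(14 + I))
z(s) = s**3
-224/z(5) - 62/Z(11) = -224/(5**3) - 62/(-70 + 11**2 + 9*11) = -224/125 - 62/(-70 + 121 + 99) = -224*1/125 - 62/150 = -224/125 - 62*1/150 = -224/125 - 31/75 = -827/375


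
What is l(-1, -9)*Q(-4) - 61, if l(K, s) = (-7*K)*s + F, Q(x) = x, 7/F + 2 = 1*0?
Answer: 205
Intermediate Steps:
F = -7/2 (F = 7/(-2 + 1*0) = 7/(-2 + 0) = 7/(-2) = 7*(-½) = -7/2 ≈ -3.5000)
l(K, s) = -7/2 - 7*K*s (l(K, s) = (-7*K)*s - 7/2 = -7*K*s - 7/2 = -7/2 - 7*K*s)
l(-1, -9)*Q(-4) - 61 = (-7/2 - 7*(-1)*(-9))*(-4) - 61 = (-7/2 - 63)*(-4) - 61 = -133/2*(-4) - 61 = 266 - 61 = 205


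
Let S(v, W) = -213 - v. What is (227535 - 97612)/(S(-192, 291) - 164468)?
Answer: -129923/164489 ≈ -0.78986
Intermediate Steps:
(227535 - 97612)/(S(-192, 291) - 164468) = (227535 - 97612)/((-213 - 1*(-192)) - 164468) = 129923/((-213 + 192) - 164468) = 129923/(-21 - 164468) = 129923/(-164489) = 129923*(-1/164489) = -129923/164489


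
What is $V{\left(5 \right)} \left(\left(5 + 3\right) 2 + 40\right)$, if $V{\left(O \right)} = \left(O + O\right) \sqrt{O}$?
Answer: $560 \sqrt{5} \approx 1252.2$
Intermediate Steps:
$V{\left(O \right)} = 2 O^{\frac{3}{2}}$ ($V{\left(O \right)} = 2 O \sqrt{O} = 2 O^{\frac{3}{2}}$)
$V{\left(5 \right)} \left(\left(5 + 3\right) 2 + 40\right) = 2 \cdot 5^{\frac{3}{2}} \left(\left(5 + 3\right) 2 + 40\right) = 2 \cdot 5 \sqrt{5} \left(8 \cdot 2 + 40\right) = 10 \sqrt{5} \left(16 + 40\right) = 10 \sqrt{5} \cdot 56 = 560 \sqrt{5}$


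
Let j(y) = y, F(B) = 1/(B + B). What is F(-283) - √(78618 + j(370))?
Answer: -1/566 - 14*√403 ≈ -281.05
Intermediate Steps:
F(B) = 1/(2*B)
F(-283) - √(78618 + j(370)) = (½)/(-283) - √(78618 + 370) = (½)*(-1/283) - √78988 = -1/566 - 14*√403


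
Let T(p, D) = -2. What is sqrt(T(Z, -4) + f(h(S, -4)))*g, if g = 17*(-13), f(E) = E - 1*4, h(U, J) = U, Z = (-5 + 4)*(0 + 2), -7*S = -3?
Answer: -221*I*sqrt(273)/7 ≈ -521.65*I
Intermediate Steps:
S = 3/7 (S = -1/7*(-3) = 3/7 ≈ 0.42857)
Z = -2 (Z = -1*2 = -2)
f(E) = -4 + E (f(E) = E - 4 = -4 + E)
g = -221
sqrt(T(Z, -4) + f(h(S, -4)))*g = sqrt(-2 + (-4 + 3/7))*(-221) = sqrt(-2 - 25/7)*(-221) = sqrt(-39/7)*(-221) = (I*sqrt(273)/7)*(-221) = -221*I*sqrt(273)/7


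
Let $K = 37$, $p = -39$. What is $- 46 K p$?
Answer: $66378$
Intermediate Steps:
$- 46 K p = \left(-46\right) 37 \left(-39\right) = \left(-1702\right) \left(-39\right) = 66378$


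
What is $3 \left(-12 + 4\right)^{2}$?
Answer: $192$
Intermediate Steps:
$3 \left(-12 + 4\right)^{2} = 3 \left(-8\right)^{2} = 3 \cdot 64 = 192$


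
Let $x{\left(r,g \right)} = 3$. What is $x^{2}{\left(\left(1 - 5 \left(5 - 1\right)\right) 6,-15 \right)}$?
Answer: $9$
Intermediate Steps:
$x^{2}{\left(\left(1 - 5 \left(5 - 1\right)\right) 6,-15 \right)} = 3^{2} = 9$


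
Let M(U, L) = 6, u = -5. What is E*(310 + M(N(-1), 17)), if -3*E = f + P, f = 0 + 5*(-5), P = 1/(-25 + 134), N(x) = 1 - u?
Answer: 286928/109 ≈ 2632.4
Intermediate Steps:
N(x) = 6 (N(x) = 1 - 1*(-5) = 1 + 5 = 6)
P = 1/109 ≈ 0.0091743
f = -25 (f = 0 - 25 = -25)
E = 908/109 (E = -(-25 + 1/109)/3 = -1/3*(-2724/109) = 908/109 ≈ 8.3303)
E*(310 + M(N(-1), 17)) = 908*(310 + 6)/109 = (908/109)*316 = 286928/109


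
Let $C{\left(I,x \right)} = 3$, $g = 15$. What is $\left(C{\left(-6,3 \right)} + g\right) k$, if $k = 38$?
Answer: $684$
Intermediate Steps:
$\left(C{\left(-6,3 \right)} + g\right) k = \left(3 + 15\right) 38 = 18 \cdot 38 = 684$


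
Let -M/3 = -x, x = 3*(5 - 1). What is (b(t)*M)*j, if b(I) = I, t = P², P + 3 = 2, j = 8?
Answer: 288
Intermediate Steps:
P = -1 (P = -3 + 2 = -1)
x = 12 (x = 3*4 = 12)
t = 1 (t = (-1)² = 1)
M = 36 (M = -(-3)*12 = -3*(-12) = 36)
(b(t)*M)*j = (1*36)*8 = 36*8 = 288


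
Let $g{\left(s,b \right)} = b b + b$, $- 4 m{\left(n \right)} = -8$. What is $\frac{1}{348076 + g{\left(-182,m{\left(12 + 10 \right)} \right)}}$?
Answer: $\frac{1}{348082} \approx 2.8729 \cdot 10^{-6}$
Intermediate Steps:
$m{\left(n \right)} = 2$ ($m{\left(n \right)} = \left(- \frac{1}{4}\right) \left(-8\right) = 2$)
$g{\left(s,b \right)} = b + b^{2}$ ($g{\left(s,b \right)} = b^{2} + b = b + b^{2}$)
$\frac{1}{348076 + g{\left(-182,m{\left(12 + 10 \right)} \right)}} = \frac{1}{348076 + 2 \left(1 + 2\right)} = \frac{1}{348076 + 2 \cdot 3} = \frac{1}{348076 + 6} = \frac{1}{348082}$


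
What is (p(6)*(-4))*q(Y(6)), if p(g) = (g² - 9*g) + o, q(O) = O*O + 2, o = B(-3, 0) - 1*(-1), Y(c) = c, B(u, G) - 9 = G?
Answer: 1216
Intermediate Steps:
B(u, G) = 9 + G
o = 10 (o = (9 + 0) - 1*(-1) = 9 + 1 = 10)
q(O) = 2 + O² (q(O) = O² + 2 = 2 + O²)
p(g) = 10 + g² - 9*g (p(g) = (g² - 9*g) + 10 = 10 + g² - 9*g)
(p(6)*(-4))*q(Y(6)) = ((10 + 6² - 9*6)*(-4))*(2 + 6²) = ((10 + 36 - 54)*(-4))*(2 + 36) = -8*(-4)*38 = 32*38 = 1216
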